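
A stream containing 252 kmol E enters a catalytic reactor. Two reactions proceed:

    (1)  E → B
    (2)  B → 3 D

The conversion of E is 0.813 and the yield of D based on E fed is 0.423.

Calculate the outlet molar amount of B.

Conversion of E: E consumed = 1ξ₁ = 0.813 × 252 → ξ₁ = 204.9 kmol.
Yield of D: 3ξ₂ / 252 = 0.423 → ξ₂ = 35.53 kmol.
Outlet amounts (n = n₀ + Σ ν·ξ):
  E: 252 − 1(204.9) = 47.12
  B: 0 + 1(204.9) − 1(35.53) = 169.3
  D: 0 + 3(35.53) = 106.6

169 kmol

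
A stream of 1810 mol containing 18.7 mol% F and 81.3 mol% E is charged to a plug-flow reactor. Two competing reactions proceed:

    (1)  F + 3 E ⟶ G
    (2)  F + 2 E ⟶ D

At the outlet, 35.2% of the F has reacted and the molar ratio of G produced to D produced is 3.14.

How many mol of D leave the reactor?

Conversion of F: F consumed = 0.352 × 338.5 = 119.1 mol = 1ξ₁ + 1ξ₂.
Selectivity: 1ξ₁ / (1ξ₂) = 3.14 → ξ₁ = 3.14 ξ₂.
Substitute: (1·3.14 + 1) ξ₂ = 119.1 → ξ₂ = 28.78 mol, ξ₁ = 90.36 mol.
Outlet amounts (n = n₀ + Σ ν·ξ):
  F: 338.5 − 1(90.36) − 1(28.78) = 219.3
  E: 1472 − 3(90.36) − 2(28.78) = 1143
  G: 0 + 1(90.36) = 90.36
  D: 0 + 1(28.78) = 28.78

28.8 mol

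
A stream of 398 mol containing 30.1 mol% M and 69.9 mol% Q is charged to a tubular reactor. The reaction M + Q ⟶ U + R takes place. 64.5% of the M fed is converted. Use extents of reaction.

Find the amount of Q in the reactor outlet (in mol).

201 mol

M reacted = 0.645 × 119.8 = 77.27 mol; ν_M = −1, so ξ = 77.27/1 = 77.27 mol.
Outlet amounts (n = n₀ + ν ξ):
  M: 119.8 − 1(77.27) = 42.53
  Q: 278.2 − 1(77.27) = 200.9
  U: 0 + 1(77.27) = 77.27
  R: 0 + 1(77.27) = 77.27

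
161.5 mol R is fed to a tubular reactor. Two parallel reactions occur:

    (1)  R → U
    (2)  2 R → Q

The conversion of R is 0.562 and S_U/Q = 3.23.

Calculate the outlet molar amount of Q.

Conversion of R: R consumed = 0.562 × 161.5 = 90.76 mol = 1ξ₁ + 2ξ₂.
Selectivity: 1ξ₁ / (1ξ₂) = 3.23 → ξ₁ = 3.23 ξ₂.
Substitute: (1·3.23 + 2) ξ₂ = 90.76 → ξ₂ = 17.35 mol, ξ₁ = 56.05 mol.
Outlet amounts (n = n₀ + Σ ν·ξ):
  R: 161.5 − 1(56.05) − 2(17.35) = 70.74
  U: 0 + 1(56.05) = 56.05
  Q: 0 + 1(17.35) = 17.35

17.4 mol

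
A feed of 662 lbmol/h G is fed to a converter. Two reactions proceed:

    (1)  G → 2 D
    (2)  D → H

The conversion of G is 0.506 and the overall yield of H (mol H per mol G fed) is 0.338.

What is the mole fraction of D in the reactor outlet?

Conversion of G: G consumed = 1ξ₁ = 0.506 × 662 → ξ₁ = 335 lbmol/h.
Yield of H: 1ξ₂ / 662 = 0.338 → ξ₂ = 223.8 lbmol/h.
Outlet amounts (n = n₀ + Σ ν·ξ):
  G: 662 − 1(335) = 327
  D: 0 + 2(335) − 1(223.8) = 446.2
  H: 0 + 1(223.8) = 223.8
Total out = 997 lbmol/h; y_D = 446.2 / 997 = 0.4475.

0.448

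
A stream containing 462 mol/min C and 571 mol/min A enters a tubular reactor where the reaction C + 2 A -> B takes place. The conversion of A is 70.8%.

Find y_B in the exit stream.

A reacted = 0.708 × 571 = 404.3 mol/min; ν_A = −2, so ξ = 404.3/2 = 202.1 mol/min.
Outlet amounts (n = n₀ + ν ξ):
  C: 462 − 1(202.1) = 259.9
  A: 571 − 2(202.1) = 166.7
  B: 0 + 1(202.1) = 202.1
Total out = 628.7 mol/min; y_B = 202.1 / 628.7 = 0.3215.

0.321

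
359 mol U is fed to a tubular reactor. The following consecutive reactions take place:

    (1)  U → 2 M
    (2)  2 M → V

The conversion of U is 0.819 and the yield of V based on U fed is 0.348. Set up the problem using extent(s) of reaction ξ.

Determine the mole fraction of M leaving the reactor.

0.64

Conversion of U: U consumed = 1ξ₁ = 0.819 × 359 → ξ₁ = 294 mol.
Yield of V: 1ξ₂ / 359 = 0.348 → ξ₂ = 124.9 mol.
Outlet amounts (n = n₀ + Σ ν·ξ):
  U: 359 − 1(294) = 64.98
  M: 0 + 2(294) − 2(124.9) = 338.2
  V: 0 + 1(124.9) = 124.9
Total out = 528.1 mol; y_M = 338.2 / 528.1 = 0.6404.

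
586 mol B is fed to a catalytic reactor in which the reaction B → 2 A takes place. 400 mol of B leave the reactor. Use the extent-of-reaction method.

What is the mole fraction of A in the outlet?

0.482

For B: n = n₀ − 1ξ → 400 = 586 − 1ξ, giving ξ = 186 mol.
Outlet amounts (n = n₀ + ν ξ):
  B: 586 − 1(186) = 400
  A: 0 + 2(186) = 372
Total out = 772 mol; y_A = 372 / 772 = 0.4819.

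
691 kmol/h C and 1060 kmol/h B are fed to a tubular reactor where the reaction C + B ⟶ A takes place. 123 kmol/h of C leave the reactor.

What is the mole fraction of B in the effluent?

For C: n = n₀ − 1ξ → 123 = 691 − 1ξ, giving ξ = 568 kmol/h.
Outlet amounts (n = n₀ + ν ξ):
  C: 691 − 1(568) = 123
  B: 1060 − 1(568) = 492
  A: 0 + 1(568) = 568
Total out = 1183 kmol/h; y_B = 492 / 1183 = 0.4159.

0.416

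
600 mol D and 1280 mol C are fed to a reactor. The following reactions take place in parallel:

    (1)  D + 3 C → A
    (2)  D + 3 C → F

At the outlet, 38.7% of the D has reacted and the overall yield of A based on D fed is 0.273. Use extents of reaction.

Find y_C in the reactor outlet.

0.493

Yield of A: 1ξ₁ / 600 = 0.273 → ξ₁ = 163.8 mol.
Conversion of D: 1ξ₁ + 1ξ₂ = 0.387 × 600 = 232.2 → ξ₂ = 68.4 mol.
Outlet amounts (n = n₀ + Σ ν·ξ):
  D: 600 − 1(163.8) − 1(68.4) = 367.8
  C: 1280 − 3(163.8) − 3(68.4) = 583.4
  A: 0 + 1(163.8) = 163.8
  F: 0 + 1(68.4) = 68.4
Total out = 1183 mol; y_C = 583.4 / 1183 = 0.493.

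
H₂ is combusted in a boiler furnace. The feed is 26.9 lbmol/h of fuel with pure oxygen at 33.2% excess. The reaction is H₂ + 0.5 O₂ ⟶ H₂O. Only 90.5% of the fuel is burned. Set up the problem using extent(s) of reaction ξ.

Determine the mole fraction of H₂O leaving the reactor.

Stoichiometric O₂ = 0.5 × 26.9 = 13.45 lbmol/h; O₂ fed = 13.45 × 1.332 = 17.92 lbmol/h.
Fuel reacted = 0.905 × 26.9 → ξ = 24.34 lbmol/h.
Outlet (n = n₀ + ν ξ):
  H₂: 26.9 − 1(24.34) = 2.555
  O₂: 17.92 − 0.5(24.34) = 5.743
  H₂O: 0 + 1(24.34) = 24.34
Total out = 32.64 lbmol/h; y_H₂O = 24.34 / 32.64 = 0.7458.

0.746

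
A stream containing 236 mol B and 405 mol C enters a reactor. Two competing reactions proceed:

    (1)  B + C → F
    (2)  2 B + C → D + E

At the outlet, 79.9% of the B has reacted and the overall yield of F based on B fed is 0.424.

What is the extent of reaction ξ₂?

ξ₂ = 44.3 mol

Yield of F: 1ξ₁ / 236 = 0.424 → ξ₁ = 100.1 mol.
Conversion of B: 1ξ₁ + 2ξ₂ = 0.799 × 236 = 188.6 → ξ₂ = 44.25 mol.
Outlet amounts (n = n₀ + Σ ν·ξ):
  B: 236 − 1(100.1) − 2(44.25) = 47.44
  C: 405 − 1(100.1) − 1(44.25) = 260.7
  F: 0 + 1(100.1) = 100.1
  D: 0 + 1(44.25) = 44.25
  E: 0 + 1(44.25) = 44.25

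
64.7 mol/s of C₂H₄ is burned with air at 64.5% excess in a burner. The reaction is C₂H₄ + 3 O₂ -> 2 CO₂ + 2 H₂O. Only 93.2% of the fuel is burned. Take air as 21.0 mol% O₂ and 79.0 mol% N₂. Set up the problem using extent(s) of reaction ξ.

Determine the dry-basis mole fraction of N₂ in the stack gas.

0.82

Stoichiometric O₂ = 3 × 64.7 = 194.1 mol/s; O₂ fed = 194.1 × 1.645 = 319.3 mol/s.
N₂ fed = 319.3 × 79/21 = 1201 mol/s.
Fuel reacted = 0.932 × 64.7 → ξ = 60.3 mol/s.
Outlet (n = n₀ + ν ξ):
  C₂H₄: 64.7 − 1(60.3) = 4.4
  O₂: 319.3 − 3(60.3) = 138.4
  N₂: 1201 (inert)
  CO₂: 0 + 2(60.3) = 120.6
  H₂O: 0 + 2(60.3) = 120.6
Dry total = 1465 mol/s; y_N₂ (dry) = 1201 / 1465 = 0.8202.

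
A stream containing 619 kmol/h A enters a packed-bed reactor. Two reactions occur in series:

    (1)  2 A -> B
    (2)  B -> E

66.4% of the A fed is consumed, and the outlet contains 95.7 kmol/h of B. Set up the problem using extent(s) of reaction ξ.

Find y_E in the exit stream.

Conversion of A: A consumed = 2ξ₁ = 0.664 × 619 → ξ₁ = 205.5 kmol/h.
B balance: n_B = 0 + 1ξ₁ − 1ξ₂ = 95.7 → ξ₂ = (1·205.5 − 95.7)/1 = 109.8 kmol/h.
Outlet amounts (n = n₀ + Σ ν·ξ):
  A: 619 − 2(205.5) = 208
  B: 0 + 1(205.5) − 1(109.8) = 95.7
  E: 0 + 1(109.8) = 109.8
Total out = 413.5 kmol/h; y_E = 109.8 / 413.5 = 0.2656.

0.266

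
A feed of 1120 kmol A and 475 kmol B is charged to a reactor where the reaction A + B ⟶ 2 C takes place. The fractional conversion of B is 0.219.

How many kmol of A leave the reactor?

B reacted = 0.219 × 475 = 104 kmol; ν_B = −1, so ξ = 104/1 = 104 kmol.
Outlet amounts (n = n₀ + ν ξ):
  A: 1120 − 1(104) = 1016
  B: 475 − 1(104) = 371
  C: 0 + 2(104) = 208.1

1020 kmol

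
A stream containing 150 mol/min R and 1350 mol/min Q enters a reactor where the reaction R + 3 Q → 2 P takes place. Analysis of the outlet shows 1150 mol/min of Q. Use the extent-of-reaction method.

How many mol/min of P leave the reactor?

For Q: n = n₀ − 3ξ → 1150 = 1350 − 3ξ, giving ξ = 66.67 mol/min.
Outlet amounts (n = n₀ + ν ξ):
  R: 150 − 1(66.67) = 83.33
  Q: 1350 − 3(66.67) = 1150
  P: 0 + 2(66.67) = 133.3

133 mol/min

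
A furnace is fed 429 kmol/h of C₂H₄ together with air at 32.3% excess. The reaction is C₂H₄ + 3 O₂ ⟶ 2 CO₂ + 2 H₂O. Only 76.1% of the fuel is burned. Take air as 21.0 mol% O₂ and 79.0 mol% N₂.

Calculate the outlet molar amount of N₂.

Stoichiometric O₂ = 3 × 429 = 1287 kmol/h; O₂ fed = 1287 × 1.323 = 1703 kmol/h.
N₂ fed = 1703 × 79/21 = 6405 kmol/h.
Fuel reacted = 0.761 × 429 → ξ = 326.5 kmol/h.
Outlet (n = n₀ + ν ξ):
  C₂H₄: 429 − 1(326.5) = 102.5
  O₂: 1703 − 3(326.5) = 723.3
  N₂: 6405 (inert)
  CO₂: 0 + 2(326.5) = 652.9
  H₂O: 0 + 2(326.5) = 652.9

6410 kmol/h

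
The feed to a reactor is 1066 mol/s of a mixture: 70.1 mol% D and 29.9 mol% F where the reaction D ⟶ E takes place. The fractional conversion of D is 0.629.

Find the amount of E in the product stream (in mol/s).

D reacted = 0.629 × 747.3 = 470 mol/s; ν_D = −1, so ξ = 470/1 = 470 mol/s.
Outlet amounts (n = n₀ + ν ξ):
  D: 747.3 − 1(470) = 277.2
  E: 0 + 1(470) = 470
  F: 318.7 (inert)

470 mol/s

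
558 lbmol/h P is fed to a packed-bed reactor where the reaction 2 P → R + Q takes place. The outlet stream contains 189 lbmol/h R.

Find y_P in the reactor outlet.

0.323

For R: n = n₀ + 1ξ → 189 = 0 + 1ξ, giving ξ = 189 lbmol/h.
Outlet amounts (n = n₀ + ν ξ):
  P: 558 − 2(189) = 180
  R: 0 + 1(189) = 189
  Q: 0 + 1(189) = 189
Total out = 558 lbmol/h; y_P = 180 / 558 = 0.3226.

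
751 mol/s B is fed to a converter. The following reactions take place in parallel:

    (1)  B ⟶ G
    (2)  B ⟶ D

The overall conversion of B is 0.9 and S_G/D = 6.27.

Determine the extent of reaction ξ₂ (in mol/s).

ξ₂ = 93 mol/s

Conversion of B: B consumed = 0.9 × 751 = 675.9 mol/s = 1ξ₁ + 1ξ₂.
Selectivity: 1ξ₁ / (1ξ₂) = 6.27 → ξ₁ = 6.27 ξ₂.
Substitute: (1·6.27 + 1) ξ₂ = 675.9 → ξ₂ = 92.97 mol/s, ξ₁ = 582.9 mol/s.
Outlet amounts (n = n₀ + Σ ν·ξ):
  B: 751 − 1(582.9) − 1(92.97) = 75.1
  G: 0 + 1(582.9) = 582.9
  D: 0 + 1(92.97) = 92.97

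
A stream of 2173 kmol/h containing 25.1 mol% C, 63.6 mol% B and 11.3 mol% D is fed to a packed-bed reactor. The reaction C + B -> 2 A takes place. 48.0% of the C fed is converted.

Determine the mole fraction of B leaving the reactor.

C reacted = 0.48 × 545.4 = 261.8 kmol/h; ν_C = −1, so ξ = 261.8/1 = 261.8 kmol/h.
Outlet amounts (n = n₀ + ν ξ):
  C: 545.4 − 1(261.8) = 283.6
  B: 1382 − 1(261.8) = 1120
  A: 0 + 2(261.8) = 523.6
  D: 245.5 (inert)
Total out = 2173 kmol/h; y_B = 1120 / 2173 = 0.5155.

0.516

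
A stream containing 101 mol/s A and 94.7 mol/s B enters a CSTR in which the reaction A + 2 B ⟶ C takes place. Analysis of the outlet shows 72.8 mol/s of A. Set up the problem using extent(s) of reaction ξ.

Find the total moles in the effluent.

For A: n = n₀ − 1ξ → 72.8 = 101 − 1ξ, giving ξ = 28.2 mol/s.
Outlet amounts (n = n₀ + ν ξ):
  A: 101 − 1(28.2) = 72.8
  B: 94.7 − 2(28.2) = 38.3
  C: 0 + 1(28.2) = 28.2
Total out = 72.8 + 38.3 + 28.2 = 139.3 mol/s.

139 mol/s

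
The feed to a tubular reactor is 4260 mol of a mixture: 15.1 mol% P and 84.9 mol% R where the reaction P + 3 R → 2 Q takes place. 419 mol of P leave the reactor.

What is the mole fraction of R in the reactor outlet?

0.772

For P: n = n₀ − 1ξ → 419 = 643.3 − 1ξ, giving ξ = 224.3 mol.
Outlet amounts (n = n₀ + ν ξ):
  P: 643.3 − 1(224.3) = 419
  R: 3617 − 3(224.3) = 2944
  Q: 0 + 2(224.3) = 448.5
Total out = 3811 mol; y_R = 2944 / 3811 = 0.7724.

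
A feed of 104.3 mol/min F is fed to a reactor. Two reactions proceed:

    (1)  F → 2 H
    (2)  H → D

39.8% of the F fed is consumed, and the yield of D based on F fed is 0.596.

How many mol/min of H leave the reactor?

20.9 mol/min

Conversion of F: F consumed = 1ξ₁ = 0.398 × 104.3 → ξ₁ = 41.51 mol/min.
Yield of D: 1ξ₂ / 104.3 = 0.596 → ξ₂ = 62.16 mol/min.
Outlet amounts (n = n₀ + Σ ν·ξ):
  F: 104.3 − 1(41.51) = 62.79
  H: 0 + 2(41.51) − 1(62.16) = 20.86
  D: 0 + 1(62.16) = 62.16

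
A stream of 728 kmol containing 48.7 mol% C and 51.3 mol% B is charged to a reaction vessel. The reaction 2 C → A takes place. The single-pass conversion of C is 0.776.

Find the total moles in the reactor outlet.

590 kmol

C reacted = 0.776 × 354.5 = 275.1 kmol; ν_C = −2, so ξ = 275.1/2 = 137.6 kmol.
Outlet amounts (n = n₀ + ν ξ):
  C: 354.5 − 2(137.6) = 79.42
  A: 0 + 1(137.6) = 137.6
  B: 373.5 (inert)
Total out = 79.42 + 137.6 + 373.5 = 590.4 kmol.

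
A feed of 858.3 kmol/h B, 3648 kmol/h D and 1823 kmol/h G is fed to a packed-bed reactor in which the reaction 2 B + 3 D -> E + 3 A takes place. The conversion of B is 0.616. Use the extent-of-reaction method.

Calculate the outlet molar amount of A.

B reacted = 0.616 × 858.3 = 528.7 kmol/h; ν_B = −2, so ξ = 528.7/2 = 264.4 kmol/h.
Outlet amounts (n = n₀ + ν ξ):
  B: 858.3 − 2(264.4) = 329.6
  D: 3648 − 3(264.4) = 2855
  E: 0 + 1(264.4) = 264.4
  A: 0 + 3(264.4) = 793.1
  G: 1823 (inert)

793 kmol/h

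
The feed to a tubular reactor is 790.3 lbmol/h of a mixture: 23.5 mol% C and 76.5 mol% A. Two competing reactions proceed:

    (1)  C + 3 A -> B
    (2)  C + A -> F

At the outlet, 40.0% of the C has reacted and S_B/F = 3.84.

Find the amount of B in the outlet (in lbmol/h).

Conversion of C: C consumed = 0.4 × 185.7 = 74.29 lbmol/h = 1ξ₁ + 1ξ₂.
Selectivity: 1ξ₁ / (1ξ₂) = 3.84 → ξ₁ = 3.84 ξ₂.
Substitute: (1·3.84 + 1) ξ₂ = 74.29 → ξ₂ = 15.35 lbmol/h, ξ₁ = 58.94 lbmol/h.
Outlet amounts (n = n₀ + Σ ν·ξ):
  C: 185.7 − 1(58.94) − 1(15.35) = 111.4
  A: 604.6 − 3(58.94) − 1(15.35) = 412.4
  B: 0 + 1(58.94) = 58.94
  F: 0 + 1(15.35) = 15.35

58.9 lbmol/h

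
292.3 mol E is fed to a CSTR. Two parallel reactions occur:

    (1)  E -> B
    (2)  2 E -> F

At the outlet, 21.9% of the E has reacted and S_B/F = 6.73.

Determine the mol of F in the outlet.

7.33 mol

Conversion of E: E consumed = 0.219 × 292.3 = 64.01 mol = 1ξ₁ + 2ξ₂.
Selectivity: 1ξ₁ / (1ξ₂) = 6.73 → ξ₁ = 6.73 ξ₂.
Substitute: (1·6.73 + 2) ξ₂ = 64.01 → ξ₂ = 7.333 mol, ξ₁ = 49.35 mol.
Outlet amounts (n = n₀ + Σ ν·ξ):
  E: 292.3 − 1(49.35) − 2(7.333) = 228.3
  B: 0 + 1(49.35) = 49.35
  F: 0 + 1(7.333) = 7.333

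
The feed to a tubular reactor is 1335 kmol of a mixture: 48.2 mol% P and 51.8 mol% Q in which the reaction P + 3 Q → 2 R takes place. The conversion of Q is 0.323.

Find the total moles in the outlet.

Q reacted = 0.323 × 691.5 = 223.4 kmol; ν_Q = −3, so ξ = 223.4/3 = 74.45 kmol.
Outlet amounts (n = n₀ + ν ξ):
  P: 643.5 − 1(74.45) = 569
  Q: 691.5 − 3(74.45) = 468.2
  R: 0 + 2(74.45) = 148.9
Total out = 569 + 468.2 + 148.9 = 1186 kmol.

1190 kmol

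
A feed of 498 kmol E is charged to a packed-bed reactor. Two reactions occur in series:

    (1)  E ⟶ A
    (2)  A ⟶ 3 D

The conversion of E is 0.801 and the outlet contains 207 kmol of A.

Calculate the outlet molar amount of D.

Conversion of E: E consumed = 1ξ₁ = 0.801 × 498 → ξ₁ = 398.9 kmol.
A balance: n_A = 0 + 1ξ₁ − 1ξ₂ = 207 → ξ₂ = (1·398.9 − 207)/1 = 191.9 kmol.
Outlet amounts (n = n₀ + Σ ν·ξ):
  E: 498 − 1(398.9) = 99.1
  A: 0 + 1(398.9) − 1(191.9) = 207
  D: 0 + 3(191.9) = 575.7

576 kmol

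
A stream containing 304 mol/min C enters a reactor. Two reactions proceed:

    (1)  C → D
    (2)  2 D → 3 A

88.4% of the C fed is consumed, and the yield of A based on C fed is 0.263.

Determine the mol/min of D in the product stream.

215 mol/min

Conversion of C: C consumed = 1ξ₁ = 0.884 × 304 → ξ₁ = 268.7 mol/min.
Yield of A: 3ξ₂ / 304 = 0.263 → ξ₂ = 26.65 mol/min.
Outlet amounts (n = n₀ + Σ ν·ξ):
  C: 304 − 1(268.7) = 35.26
  D: 0 + 1(268.7) − 2(26.65) = 215.4
  A: 0 + 3(26.65) = 79.95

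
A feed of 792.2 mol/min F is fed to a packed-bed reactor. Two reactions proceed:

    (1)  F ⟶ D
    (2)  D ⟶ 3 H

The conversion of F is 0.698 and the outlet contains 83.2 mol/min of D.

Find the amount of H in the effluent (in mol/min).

Conversion of F: F consumed = 1ξ₁ = 0.698 × 792.2 → ξ₁ = 553 mol/min.
D balance: n_D = 0 + 1ξ₁ − 1ξ₂ = 83.2 → ξ₂ = (1·553 − 83.2)/1 = 469.8 mol/min.
Outlet amounts (n = n₀ + Σ ν·ξ):
  F: 792.2 − 1(553) = 239.2
  D: 0 + 1(553) − 1(469.8) = 83.2
  H: 0 + 3(469.8) = 1409

1410 mol/min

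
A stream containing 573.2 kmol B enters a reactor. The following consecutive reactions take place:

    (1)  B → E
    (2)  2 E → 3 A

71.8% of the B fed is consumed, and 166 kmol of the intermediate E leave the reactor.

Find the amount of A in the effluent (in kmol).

Conversion of B: B consumed = 1ξ₁ = 0.718 × 573.2 → ξ₁ = 411.6 kmol.
E balance: n_E = 0 + 1ξ₁ − 2ξ₂ = 166 → ξ₂ = (1·411.6 − 166)/2 = 122.8 kmol.
Outlet amounts (n = n₀ + Σ ν·ξ):
  B: 573.2 − 1(411.6) = 161.6
  E: 0 + 1(411.6) − 2(122.8) = 166
  A: 0 + 3(122.8) = 368.3

368 kmol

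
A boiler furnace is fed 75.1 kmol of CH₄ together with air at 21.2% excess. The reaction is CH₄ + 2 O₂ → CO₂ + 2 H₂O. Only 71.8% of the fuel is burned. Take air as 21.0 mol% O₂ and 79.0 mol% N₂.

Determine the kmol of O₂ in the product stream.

74.2 kmol

Stoichiometric O₂ = 2 × 75.1 = 150.2 kmol; O₂ fed = 150.2 × 1.212 = 182 kmol.
N₂ fed = 182 × 79/21 = 684.8 kmol.
Fuel reacted = 0.718 × 75.1 → ξ = 53.92 kmol.
Outlet (n = n₀ + ν ξ):
  CH₄: 75.1 − 1(53.92) = 21.18
  O₂: 182 − 2(53.92) = 74.2
  N₂: 684.8 (inert)
  CO₂: 0 + 1(53.92) = 53.92
  H₂O: 0 + 2(53.92) = 107.8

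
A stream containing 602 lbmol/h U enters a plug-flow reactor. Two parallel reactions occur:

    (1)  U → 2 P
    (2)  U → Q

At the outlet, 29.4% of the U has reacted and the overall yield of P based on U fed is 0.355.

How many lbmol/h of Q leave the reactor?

70.1 lbmol/h

Yield of P: 2ξ₁ / 602 = 0.355 → ξ₁ = 106.9 lbmol/h.
Conversion of U: 1ξ₁ + 1ξ₂ = 0.294 × 602 = 177 → ξ₂ = 70.13 lbmol/h.
Outlet amounts (n = n₀ + Σ ν·ξ):
  U: 602 − 1(106.9) − 1(70.13) = 425
  P: 0 + 2(106.9) = 213.7
  Q: 0 + 1(70.13) = 70.13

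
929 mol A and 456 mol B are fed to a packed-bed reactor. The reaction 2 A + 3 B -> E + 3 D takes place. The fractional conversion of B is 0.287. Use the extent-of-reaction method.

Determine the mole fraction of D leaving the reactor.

B reacted = 0.287 × 456 = 130.9 mol; ν_B = −3, so ξ = 130.9/3 = 43.62 mol.
Outlet amounts (n = n₀ + ν ξ):
  A: 929 − 2(43.62) = 841.8
  B: 456 − 3(43.62) = 325.1
  E: 0 + 1(43.62) = 43.62
  D: 0 + 3(43.62) = 130.9
Total out = 1341 mol; y_D = 130.9 / 1341 = 0.09757.

0.0976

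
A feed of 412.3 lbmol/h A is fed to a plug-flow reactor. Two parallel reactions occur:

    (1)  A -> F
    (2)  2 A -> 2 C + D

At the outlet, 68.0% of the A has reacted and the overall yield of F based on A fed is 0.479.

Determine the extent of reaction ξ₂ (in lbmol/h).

ξ₂ = 41.4 lbmol/h

Yield of F: 1ξ₁ / 412.3 = 0.479 → ξ₁ = 197.5 lbmol/h.
Conversion of A: 1ξ₁ + 2ξ₂ = 0.68 × 412.3 = 280.4 → ξ₂ = 41.44 lbmol/h.
Outlet amounts (n = n₀ + Σ ν·ξ):
  A: 412.3 − 1(197.5) − 2(41.44) = 131.9
  F: 0 + 1(197.5) = 197.5
  C: 0 + 2(41.44) = 82.87
  D: 0 + 1(41.44) = 41.44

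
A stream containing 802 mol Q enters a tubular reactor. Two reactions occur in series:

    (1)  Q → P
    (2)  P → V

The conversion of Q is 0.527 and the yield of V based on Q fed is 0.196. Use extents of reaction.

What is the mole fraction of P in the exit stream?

Conversion of Q: Q consumed = 1ξ₁ = 0.527 × 802 → ξ₁ = 422.7 mol.
Yield of V: 1ξ₂ / 802 = 0.196 → ξ₂ = 157.2 mol.
Outlet amounts (n = n₀ + Σ ν·ξ):
  Q: 802 − 1(422.7) = 379.3
  P: 0 + 1(422.7) − 1(157.2) = 265.5
  V: 0 + 1(157.2) = 157.2
Total out = 802 mol; y_P = 265.5 / 802 = 0.331.

0.331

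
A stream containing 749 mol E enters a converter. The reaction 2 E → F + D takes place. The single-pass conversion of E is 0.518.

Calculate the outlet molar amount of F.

E reacted = 0.518 × 749 = 388 mol; ν_E = −2, so ξ = 388/2 = 194 mol.
Outlet amounts (n = n₀ + ν ξ):
  E: 749 − 2(194) = 361
  F: 0 + 1(194) = 194
  D: 0 + 1(194) = 194

194 mol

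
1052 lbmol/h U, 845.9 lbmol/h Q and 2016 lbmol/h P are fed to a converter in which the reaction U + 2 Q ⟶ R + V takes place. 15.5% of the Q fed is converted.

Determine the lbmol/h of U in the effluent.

Q reacted = 0.155 × 845.9 = 131.1 lbmol/h; ν_Q = −2, so ξ = 131.1/2 = 65.56 lbmol/h.
Outlet amounts (n = n₀ + ν ξ):
  U: 1052 − 1(65.56) = 986.4
  Q: 845.9 − 2(65.56) = 714.8
  R: 0 + 1(65.56) = 65.56
  V: 0 + 1(65.56) = 65.56
  P: 2016 (inert)

986 lbmol/h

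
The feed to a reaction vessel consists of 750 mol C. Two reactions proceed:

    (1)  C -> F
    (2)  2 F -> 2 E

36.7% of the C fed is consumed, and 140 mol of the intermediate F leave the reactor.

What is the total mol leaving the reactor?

750 mol

Conversion of C: C consumed = 1ξ₁ = 0.367 × 750 → ξ₁ = 275.2 mol.
F balance: n_F = 0 + 1ξ₁ − 2ξ₂ = 140 → ξ₂ = (1·275.2 − 140)/2 = 67.62 mol.
Outlet amounts (n = n₀ + Σ ν·ξ):
  C: 750 − 1(275.2) = 474.8
  F: 0 + 1(275.2) − 2(67.62) = 140
  E: 0 + 2(67.62) = 135.2
Total out = 474.8 + 140 + 135.2 = 750 mol.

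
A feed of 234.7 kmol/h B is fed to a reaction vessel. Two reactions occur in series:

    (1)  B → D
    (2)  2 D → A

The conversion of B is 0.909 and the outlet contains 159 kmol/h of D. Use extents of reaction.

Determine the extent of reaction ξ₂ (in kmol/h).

Conversion of B: B consumed = 1ξ₁ = 0.909 × 234.7 → ξ₁ = 213.3 kmol/h.
D balance: n_D = 0 + 1ξ₁ − 2ξ₂ = 159 → ξ₂ = (1·213.3 − 159)/2 = 27.17 kmol/h.
Outlet amounts (n = n₀ + Σ ν·ξ):
  B: 234.7 − 1(213.3) = 21.36
  D: 0 + 1(213.3) − 2(27.17) = 159
  A: 0 + 1(27.17) = 27.17

ξ₂ = 27.2 kmol/h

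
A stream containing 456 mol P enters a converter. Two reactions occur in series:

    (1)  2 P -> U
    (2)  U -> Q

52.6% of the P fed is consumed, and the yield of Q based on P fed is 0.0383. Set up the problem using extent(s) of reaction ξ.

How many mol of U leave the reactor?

102 mol

Conversion of P: P consumed = 2ξ₁ = 0.526 × 456 → ξ₁ = 119.9 mol.
Yield of Q: 1ξ₂ / 456 = 0.0383 → ξ₂ = 17.46 mol.
Outlet amounts (n = n₀ + Σ ν·ξ):
  P: 456 − 2(119.9) = 216.1
  U: 0 + 1(119.9) − 1(17.46) = 102.5
  Q: 0 + 1(17.46) = 17.46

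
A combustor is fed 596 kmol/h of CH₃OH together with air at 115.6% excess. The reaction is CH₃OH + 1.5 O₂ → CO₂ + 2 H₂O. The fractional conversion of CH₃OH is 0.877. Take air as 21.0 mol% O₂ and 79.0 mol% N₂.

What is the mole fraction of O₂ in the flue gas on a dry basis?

Stoichiometric O₂ = 1.5 × 596 = 894 kmol/h; O₂ fed = 894 × 2.156 = 1927 kmol/h.
N₂ fed = 1927 × 79/21 = 7251 kmol/h.
Fuel reacted = 0.877 × 596 → ξ = 522.7 kmol/h.
Outlet (n = n₀ + ν ξ):
  CH₃OH: 596 − 1(522.7) = 73.31
  O₂: 1927 − 1.5(522.7) = 1143
  N₂: 7251 (inert)
  CO₂: 0 + 1(522.7) = 522.7
  H₂O: 0 + 2(522.7) = 1045
Dry total = 8990 kmol/h; y_O₂ (dry) = 1143 / 8990 = 0.1272.

0.127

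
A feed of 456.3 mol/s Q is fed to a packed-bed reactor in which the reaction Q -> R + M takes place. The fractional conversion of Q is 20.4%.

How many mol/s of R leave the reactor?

Q reacted = 0.204 × 456.3 = 93.09 mol/s; ν_Q = −1, so ξ = 93.09/1 = 93.09 mol/s.
Outlet amounts (n = n₀ + ν ξ):
  Q: 456.3 − 1(93.09) = 363.2
  R: 0 + 1(93.09) = 93.09
  M: 0 + 1(93.09) = 93.09

93.1 mol/s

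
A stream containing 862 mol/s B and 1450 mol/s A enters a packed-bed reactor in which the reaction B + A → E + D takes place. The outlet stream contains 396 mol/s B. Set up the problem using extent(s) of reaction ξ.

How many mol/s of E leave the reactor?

For B: n = n₀ − 1ξ → 396 = 862 − 1ξ, giving ξ = 466 mol/s.
Outlet amounts (n = n₀ + ν ξ):
  B: 862 − 1(466) = 396
  A: 1450 − 1(466) = 984
  E: 0 + 1(466) = 466
  D: 0 + 1(466) = 466

466 mol/s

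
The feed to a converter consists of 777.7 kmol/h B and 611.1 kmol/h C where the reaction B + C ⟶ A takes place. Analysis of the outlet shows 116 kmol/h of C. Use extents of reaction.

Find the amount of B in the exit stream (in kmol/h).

For C: n = n₀ − 1ξ → 116 = 611.1 − 1ξ, giving ξ = 495.1 kmol/h.
Outlet amounts (n = n₀ + ν ξ):
  B: 777.7 − 1(495.1) = 282.6
  C: 611.1 − 1(495.1) = 116
  A: 0 + 1(495.1) = 495.1

283 kmol/h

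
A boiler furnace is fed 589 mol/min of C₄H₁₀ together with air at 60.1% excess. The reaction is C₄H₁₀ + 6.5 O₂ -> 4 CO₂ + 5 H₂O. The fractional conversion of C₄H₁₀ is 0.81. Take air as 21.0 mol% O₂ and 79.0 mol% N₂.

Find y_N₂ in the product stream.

0.756

Stoichiometric O₂ = 6.5 × 589 = 3828 mol/min; O₂ fed = 3828 × 1.601 = 6129 mol/min.
N₂ fed = 6129 × 79/21 = 23060 mol/min.
Fuel reacted = 0.81 × 589 → ξ = 477.1 mol/min.
Outlet (n = n₀ + ν ξ):
  C₄H₁₀: 589 − 1(477.1) = 111.9
  O₂: 6129 − 6.5(477.1) = 3028
  N₂: 23060 (inert)
  CO₂: 0 + 4(477.1) = 1908
  H₂O: 0 + 5(477.1) = 2385
Total out = 30490 mol/min; y_N₂ = 23060 / 30490 = 0.7562.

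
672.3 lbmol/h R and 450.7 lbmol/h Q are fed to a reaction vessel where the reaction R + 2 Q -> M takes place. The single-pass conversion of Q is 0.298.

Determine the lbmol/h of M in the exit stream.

Q reacted = 0.298 × 450.7 = 134.3 lbmol/h; ν_Q = −2, so ξ = 134.3/2 = 67.15 lbmol/h.
Outlet amounts (n = n₀ + ν ξ):
  R: 672.3 − 1(67.15) = 605.1
  Q: 450.7 − 2(67.15) = 316.4
  M: 0 + 1(67.15) = 67.15

67.2 lbmol/h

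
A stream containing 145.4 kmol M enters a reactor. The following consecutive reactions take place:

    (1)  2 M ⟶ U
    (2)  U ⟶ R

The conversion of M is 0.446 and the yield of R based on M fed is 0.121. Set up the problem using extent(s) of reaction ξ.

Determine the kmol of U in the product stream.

Conversion of M: M consumed = 2ξ₁ = 0.446 × 145.4 → ξ₁ = 32.42 kmol.
Yield of R: 1ξ₂ / 145.4 = 0.121 → ξ₂ = 17.59 kmol.
Outlet amounts (n = n₀ + Σ ν·ξ):
  M: 145.4 − 2(32.42) = 80.55
  U: 0 + 1(32.42) − 1(17.59) = 14.83
  R: 0 + 1(17.59) = 17.59

14.8 kmol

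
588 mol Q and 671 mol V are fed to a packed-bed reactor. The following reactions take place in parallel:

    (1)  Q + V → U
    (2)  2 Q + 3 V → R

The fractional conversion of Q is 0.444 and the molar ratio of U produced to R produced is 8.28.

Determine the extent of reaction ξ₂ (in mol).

ξ₂ = 25.4 mol

Conversion of Q: Q consumed = 0.444 × 588 = 261.1 mol = 1ξ₁ + 2ξ₂.
Selectivity: 1ξ₁ / (1ξ₂) = 8.28 → ξ₁ = 8.28 ξ₂.
Substitute: (1·8.28 + 2) ξ₂ = 261.1 → ξ₂ = 25.4 mol, ξ₁ = 210.3 mol.
Outlet amounts (n = n₀ + Σ ν·ξ):
  Q: 588 − 1(210.3) − 2(25.4) = 326.9
  V: 671 − 1(210.3) − 3(25.4) = 384.5
  U: 0 + 1(210.3) = 210.3
  R: 0 + 1(25.4) = 25.4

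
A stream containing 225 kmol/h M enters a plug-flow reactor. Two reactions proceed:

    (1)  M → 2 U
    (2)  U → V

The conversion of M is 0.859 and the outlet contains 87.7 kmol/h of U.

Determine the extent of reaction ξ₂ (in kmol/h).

ξ₂ = 299 kmol/h

Conversion of M: M consumed = 1ξ₁ = 0.859 × 225 → ξ₁ = 193.3 kmol/h.
U balance: n_U = 0 + 2ξ₁ − 1ξ₂ = 87.7 → ξ₂ = (2·193.3 − 87.7)/1 = 298.9 kmol/h.
Outlet amounts (n = n₀ + Σ ν·ξ):
  M: 225 − 1(193.3) = 31.72
  U: 0 + 2(193.3) − 1(298.9) = 87.7
  V: 0 + 1(298.9) = 298.9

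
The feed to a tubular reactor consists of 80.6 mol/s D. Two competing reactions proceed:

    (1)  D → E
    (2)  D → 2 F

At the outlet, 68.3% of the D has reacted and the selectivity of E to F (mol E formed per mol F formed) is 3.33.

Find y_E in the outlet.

0.545

Conversion of D: D consumed = 0.683 × 80.6 = 55.05 mol/s = 1ξ₁ + 1ξ₂.
Selectivity: 1ξ₁ / (2ξ₂) = 3.33 → ξ₁ = 6.66 ξ₂.
Substitute: (1·6.66 + 1) ξ₂ = 55.05 → ξ₂ = 7.187 mol/s, ξ₁ = 47.86 mol/s.
Outlet amounts (n = n₀ + Σ ν·ξ):
  D: 80.6 − 1(47.86) − 1(7.187) = 25.55
  E: 0 + 1(47.86) = 47.86
  F: 0 + 2(7.187) = 14.37
Total out = 87.79 mol/s; y_E = 47.86 / 87.79 = 0.5452.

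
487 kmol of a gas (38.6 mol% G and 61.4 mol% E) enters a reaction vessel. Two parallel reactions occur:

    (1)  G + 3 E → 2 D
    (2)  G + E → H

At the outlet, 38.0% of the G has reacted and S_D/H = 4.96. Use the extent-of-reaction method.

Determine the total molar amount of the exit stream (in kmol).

Conversion of G: G consumed = 0.38 × 188 = 71.43 kmol = 1ξ₁ + 1ξ₂.
Selectivity: 2ξ₁ / (1ξ₂) = 4.96 → ξ₁ = 2.48 ξ₂.
Substitute: (1·2.48 + 1) ξ₂ = 71.43 → ξ₂ = 20.53 kmol, ξ₁ = 50.91 kmol.
Outlet amounts (n = n₀ + Σ ν·ξ):
  G: 188 − 1(50.91) − 1(20.53) = 116.5
  E: 299 − 3(50.91) − 1(20.53) = 125.8
  D: 0 + 2(50.91) = 101.8
  H: 0 + 1(20.53) = 20.53
Total out = 116.5 + 125.8 + 101.8 + 20.53 = 364.7 kmol.

365 kmol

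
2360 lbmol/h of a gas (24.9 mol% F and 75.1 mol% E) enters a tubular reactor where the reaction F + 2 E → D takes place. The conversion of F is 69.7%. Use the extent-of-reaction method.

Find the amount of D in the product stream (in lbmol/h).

410 lbmol/h

F reacted = 0.697 × 587.6 = 409.6 lbmol/h; ν_F = −1, so ξ = 409.6/1 = 409.6 lbmol/h.
Outlet amounts (n = n₀ + ν ξ):
  F: 587.6 − 1(409.6) = 178.1
  E: 1772 − 2(409.6) = 953.2
  D: 0 + 1(409.6) = 409.6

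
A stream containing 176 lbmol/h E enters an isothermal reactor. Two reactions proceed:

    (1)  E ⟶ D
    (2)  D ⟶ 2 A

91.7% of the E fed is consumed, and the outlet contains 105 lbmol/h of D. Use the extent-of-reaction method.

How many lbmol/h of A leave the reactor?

Conversion of E: E consumed = 1ξ₁ = 0.917 × 176 → ξ₁ = 161.4 lbmol/h.
D balance: n_D = 0 + 1ξ₁ − 1ξ₂ = 105 → ξ₂ = (1·161.4 − 105)/1 = 56.39 lbmol/h.
Outlet amounts (n = n₀ + Σ ν·ξ):
  E: 176 − 1(161.4) = 14.61
  D: 0 + 1(161.4) − 1(56.39) = 105
  A: 0 + 2(56.39) = 112.8

113 lbmol/h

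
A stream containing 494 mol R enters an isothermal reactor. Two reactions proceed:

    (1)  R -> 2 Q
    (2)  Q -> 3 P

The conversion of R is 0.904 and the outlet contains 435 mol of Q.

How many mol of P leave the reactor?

1370 mol

Conversion of R: R consumed = 1ξ₁ = 0.904 × 494 → ξ₁ = 446.6 mol.
Q balance: n_Q = 0 + 2ξ₁ − 1ξ₂ = 435 → ξ₂ = (2·446.6 − 435)/1 = 458.2 mol.
Outlet amounts (n = n₀ + Σ ν·ξ):
  R: 494 − 1(446.6) = 47.42
  Q: 0 + 2(446.6) − 1(458.2) = 435
  P: 0 + 3(458.2) = 1374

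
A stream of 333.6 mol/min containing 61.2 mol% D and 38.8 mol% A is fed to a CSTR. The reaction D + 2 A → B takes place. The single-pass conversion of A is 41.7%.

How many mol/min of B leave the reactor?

A reacted = 0.417 × 129.4 = 53.98 mol/min; ν_A = −2, so ξ = 53.98/2 = 26.99 mol/min.
Outlet amounts (n = n₀ + ν ξ):
  D: 204.2 − 1(26.99) = 177.2
  A: 129.4 − 2(26.99) = 75.46
  B: 0 + 1(26.99) = 26.99

27 mol/min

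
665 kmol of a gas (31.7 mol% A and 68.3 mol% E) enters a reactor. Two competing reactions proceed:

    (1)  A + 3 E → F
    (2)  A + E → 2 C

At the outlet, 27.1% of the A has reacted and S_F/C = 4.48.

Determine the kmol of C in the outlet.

11.5 kmol

Conversion of A: A consumed = 0.271 × 210.8 = 57.13 kmol = 1ξ₁ + 1ξ₂.
Selectivity: 1ξ₁ / (2ξ₂) = 4.48 → ξ₁ = 8.96 ξ₂.
Substitute: (1·8.96 + 1) ξ₂ = 57.13 → ξ₂ = 5.736 kmol, ξ₁ = 51.39 kmol.
Outlet amounts (n = n₀ + Σ ν·ξ):
  A: 210.8 − 1(51.39) − 1(5.736) = 153.7
  E: 454.2 − 3(51.39) − 1(5.736) = 294.3
  F: 0 + 1(51.39) = 51.39
  C: 0 + 2(5.736) = 11.47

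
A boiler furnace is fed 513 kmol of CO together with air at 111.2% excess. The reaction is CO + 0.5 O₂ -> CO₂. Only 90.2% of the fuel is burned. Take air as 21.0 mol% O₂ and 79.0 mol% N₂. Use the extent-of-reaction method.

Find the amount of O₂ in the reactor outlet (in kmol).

310 kmol

Stoichiometric O₂ = 0.5 × 513 = 256.5 kmol; O₂ fed = 256.5 × 2.112 = 541.7 kmol.
N₂ fed = 541.7 × 79/21 = 2038 kmol.
Fuel reacted = 0.902 × 513 → ξ = 462.7 kmol.
Outlet (n = n₀ + ν ξ):
  CO: 513 − 1(462.7) = 50.27
  O₂: 541.7 − 0.5(462.7) = 310.4
  N₂: 2038 (inert)
  CO₂: 0 + 1(462.7) = 462.7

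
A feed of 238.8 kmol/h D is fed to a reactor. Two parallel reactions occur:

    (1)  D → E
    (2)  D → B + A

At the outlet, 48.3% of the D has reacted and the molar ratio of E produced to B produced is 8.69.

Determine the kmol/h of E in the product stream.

Conversion of D: D consumed = 0.483 × 238.8 = 115.3 kmol/h = 1ξ₁ + 1ξ₂.
Selectivity: 1ξ₁ / (1ξ₂) = 8.69 → ξ₁ = 8.69 ξ₂.
Substitute: (1·8.69 + 1) ξ₂ = 115.3 → ξ₂ = 11.9 kmol/h, ξ₁ = 103.4 kmol/h.
Outlet amounts (n = n₀ + Σ ν·ξ):
  D: 238.8 − 1(103.4) − 1(11.9) = 123.5
  E: 0 + 1(103.4) = 103.4
  B: 0 + 1(11.9) = 11.9
  A: 0 + 1(11.9) = 11.9

103 kmol/h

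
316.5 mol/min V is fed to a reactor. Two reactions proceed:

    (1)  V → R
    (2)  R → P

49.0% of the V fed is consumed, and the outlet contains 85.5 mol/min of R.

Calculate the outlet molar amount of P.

69.6 mol/min

Conversion of V: V consumed = 1ξ₁ = 0.49 × 316.5 → ξ₁ = 155.1 mol/min.
R balance: n_R = 0 + 1ξ₁ − 1ξ₂ = 85.5 → ξ₂ = (1·155.1 − 85.5)/1 = 69.59 mol/min.
Outlet amounts (n = n₀ + Σ ν·ξ):
  V: 316.5 − 1(155.1) = 161.4
  R: 0 + 1(155.1) − 1(69.59) = 85.5
  P: 0 + 1(69.59) = 69.59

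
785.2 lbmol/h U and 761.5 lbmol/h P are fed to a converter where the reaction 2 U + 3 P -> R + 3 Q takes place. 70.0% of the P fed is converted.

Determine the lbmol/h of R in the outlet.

P reacted = 0.7 × 761.5 = 533 lbmol/h; ν_P = −3, so ξ = 533/3 = 177.7 lbmol/h.
Outlet amounts (n = n₀ + ν ξ):
  U: 785.2 − 2(177.7) = 429.8
  P: 761.5 − 3(177.7) = 228.5
  R: 0 + 1(177.7) = 177.7
  Q: 0 + 3(177.7) = 533

178 lbmol/h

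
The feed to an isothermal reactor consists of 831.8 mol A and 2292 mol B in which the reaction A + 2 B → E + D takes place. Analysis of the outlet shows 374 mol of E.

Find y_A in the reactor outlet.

For E: n = n₀ + 1ξ → 374 = 0 + 1ξ, giving ξ = 374 mol.
Outlet amounts (n = n₀ + ν ξ):
  A: 831.8 − 1(374) = 457.8
  B: 2292 − 2(374) = 1544
  E: 0 + 1(374) = 374
  D: 0 + 1(374) = 374
Total out = 2750 mol; y_A = 457.8 / 2750 = 0.1665.

0.166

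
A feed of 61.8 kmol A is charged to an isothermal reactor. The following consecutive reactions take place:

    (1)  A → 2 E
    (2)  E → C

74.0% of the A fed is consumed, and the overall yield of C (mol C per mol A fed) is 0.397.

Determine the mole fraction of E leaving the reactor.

Conversion of A: A consumed = 1ξ₁ = 0.74 × 61.8 → ξ₁ = 45.73 kmol.
Yield of C: 1ξ₂ / 61.8 = 0.397 → ξ₂ = 24.53 kmol.
Outlet amounts (n = n₀ + Σ ν·ξ):
  A: 61.8 − 1(45.73) = 16.07
  E: 0 + 2(45.73) − 1(24.53) = 66.93
  C: 0 + 1(24.53) = 24.53
Total out = 107.5 kmol; y_E = 66.93 / 107.5 = 0.6224.

0.622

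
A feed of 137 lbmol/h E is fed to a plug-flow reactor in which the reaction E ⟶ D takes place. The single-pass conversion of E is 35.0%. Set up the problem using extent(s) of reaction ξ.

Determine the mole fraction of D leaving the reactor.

0.35

E reacted = 0.35 × 137 = 47.95 lbmol/h; ν_E = −1, so ξ = 47.95/1 = 47.95 lbmol/h.
Outlet amounts (n = n₀ + ν ξ):
  E: 137 − 1(47.95) = 89.05
  D: 0 + 1(47.95) = 47.95
Total out = 137 lbmol/h; y_D = 47.95 / 137 = 0.35.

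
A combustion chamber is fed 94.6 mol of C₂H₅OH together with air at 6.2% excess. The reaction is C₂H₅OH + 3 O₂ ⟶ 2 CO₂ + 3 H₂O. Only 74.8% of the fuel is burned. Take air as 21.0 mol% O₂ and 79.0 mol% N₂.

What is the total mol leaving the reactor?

Stoichiometric O₂ = 3 × 94.6 = 283.8 mol; O₂ fed = 283.8 × 1.062 = 301.4 mol.
N₂ fed = 301.4 × 79/21 = 1134 mol.
Fuel reacted = 0.748 × 94.6 → ξ = 70.76 mol.
Outlet (n = n₀ + ν ξ):
  C₂H₅OH: 94.6 − 1(70.76) = 23.84
  O₂: 301.4 − 3(70.76) = 89.11
  N₂: 1134 (inert)
  CO₂: 0 + 2(70.76) = 141.5
  H₂O: 0 + 3(70.76) = 212.3
Total out = 23.84 + 89.11 + 1134 + 141.5 + 212.3 = 1601 mol.

1600 mol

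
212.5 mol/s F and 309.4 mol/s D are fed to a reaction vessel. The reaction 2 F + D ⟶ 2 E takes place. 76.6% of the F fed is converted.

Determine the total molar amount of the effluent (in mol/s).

441 mol/s

F reacted = 0.766 × 212.5 = 162.8 mol/s; ν_F = −2, so ξ = 162.8/2 = 81.39 mol/s.
Outlet amounts (n = n₀ + ν ξ):
  F: 212.5 − 2(81.39) = 49.72
  D: 309.4 − 1(81.39) = 228
  E: 0 + 2(81.39) = 162.8
Total out = 49.72 + 228 + 162.8 = 440.5 mol/s.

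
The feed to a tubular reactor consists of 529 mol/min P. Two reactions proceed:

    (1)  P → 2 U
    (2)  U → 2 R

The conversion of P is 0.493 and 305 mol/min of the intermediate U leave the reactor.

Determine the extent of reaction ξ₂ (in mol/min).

ξ₂ = 217 mol/min

Conversion of P: P consumed = 1ξ₁ = 0.493 × 529 → ξ₁ = 260.8 mol/min.
U balance: n_U = 0 + 2ξ₁ − 1ξ₂ = 305 → ξ₂ = (2·260.8 − 305)/1 = 216.6 mol/min.
Outlet amounts (n = n₀ + Σ ν·ξ):
  P: 529 − 1(260.8) = 268.2
  U: 0 + 2(260.8) − 1(216.6) = 305
  R: 0 + 2(216.6) = 433.2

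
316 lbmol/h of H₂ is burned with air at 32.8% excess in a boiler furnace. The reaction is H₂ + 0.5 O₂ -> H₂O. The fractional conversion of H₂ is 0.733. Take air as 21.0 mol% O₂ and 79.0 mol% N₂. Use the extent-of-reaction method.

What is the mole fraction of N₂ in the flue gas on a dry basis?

0.816

Stoichiometric O₂ = 0.5 × 316 = 158 lbmol/h; O₂ fed = 158 × 1.328 = 209.8 lbmol/h.
N₂ fed = 209.8 × 79/21 = 789.3 lbmol/h.
Fuel reacted = 0.733 × 316 → ξ = 231.6 lbmol/h.
Outlet (n = n₀ + ν ξ):
  H₂: 316 − 1(231.6) = 84.37
  O₂: 209.8 − 0.5(231.6) = 94.01
  N₂: 789.3 (inert)
  H₂O: 0 + 1(231.6) = 231.6
Dry total = 967.7 lbmol/h; y_N₂ (dry) = 789.3 / 967.7 = 0.8157.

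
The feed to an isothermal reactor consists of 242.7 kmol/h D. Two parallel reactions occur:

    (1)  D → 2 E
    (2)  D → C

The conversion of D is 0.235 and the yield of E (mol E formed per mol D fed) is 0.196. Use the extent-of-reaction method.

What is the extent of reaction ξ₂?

ξ₂ = 33.2 kmol/h

Yield of E: 2ξ₁ / 242.7 = 0.196 → ξ₁ = 23.78 kmol/h.
Conversion of D: 1ξ₁ + 1ξ₂ = 0.235 × 242.7 = 57.03 → ξ₂ = 33.25 kmol/h.
Outlet amounts (n = n₀ + Σ ν·ξ):
  D: 242.7 − 1(23.78) − 1(33.25) = 185.7
  E: 0 + 2(23.78) = 47.57
  C: 0 + 1(33.25) = 33.25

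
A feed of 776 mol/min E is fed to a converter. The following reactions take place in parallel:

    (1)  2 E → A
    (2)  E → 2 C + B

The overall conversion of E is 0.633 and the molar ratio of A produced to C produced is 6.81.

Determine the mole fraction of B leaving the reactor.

Conversion of E: E consumed = 0.633 × 776 = 491.2 mol/min = 2ξ₁ + 1ξ₂.
Selectivity: 1ξ₁ / (2ξ₂) = 6.81 → ξ₁ = 13.62 ξ₂.
Substitute: (2·13.62 + 1) ξ₂ = 491.2 → ξ₂ = 17.39 mol/min, ξ₁ = 236.9 mol/min.
Outlet amounts (n = n₀ + Σ ν·ξ):
  E: 776 − 2(236.9) − 1(17.39) = 284.8
  A: 0 + 1(236.9) = 236.9
  C: 0 + 2(17.39) = 34.79
  B: 0 + 1(17.39) = 17.39
Total out = 573.9 mol/min; y_B = 17.39 / 573.9 = 0.03031.

0.0303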